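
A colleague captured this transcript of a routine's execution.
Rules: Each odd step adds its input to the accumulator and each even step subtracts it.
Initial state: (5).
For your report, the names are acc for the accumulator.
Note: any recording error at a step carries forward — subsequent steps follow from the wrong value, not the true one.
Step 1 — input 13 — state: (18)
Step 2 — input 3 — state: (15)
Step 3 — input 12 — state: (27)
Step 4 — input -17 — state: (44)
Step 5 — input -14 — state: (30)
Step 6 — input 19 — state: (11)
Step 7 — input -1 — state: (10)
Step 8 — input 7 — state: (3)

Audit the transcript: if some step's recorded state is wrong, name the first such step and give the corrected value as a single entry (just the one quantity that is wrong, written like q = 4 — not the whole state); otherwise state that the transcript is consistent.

no error

1. acc = 5 + 13 = 18 (no discrepancy)
2. acc = 18 - 3 = 15 (same as recorded)
3. acc = 15 + 12 = 27 (in agreement)
4. acc = 27 - -17 = 44 (no discrepancy)
5. acc = 44 + -14 = 30 (exactly as logged)
6. acc = 30 - 19 = 11 (checks out)
7. acc = 11 + -1 = 10 (exactly as logged)
8. acc = 10 - 7 = 3 (consistent with the transcript)
Each recorded entry agrees with the recomputation.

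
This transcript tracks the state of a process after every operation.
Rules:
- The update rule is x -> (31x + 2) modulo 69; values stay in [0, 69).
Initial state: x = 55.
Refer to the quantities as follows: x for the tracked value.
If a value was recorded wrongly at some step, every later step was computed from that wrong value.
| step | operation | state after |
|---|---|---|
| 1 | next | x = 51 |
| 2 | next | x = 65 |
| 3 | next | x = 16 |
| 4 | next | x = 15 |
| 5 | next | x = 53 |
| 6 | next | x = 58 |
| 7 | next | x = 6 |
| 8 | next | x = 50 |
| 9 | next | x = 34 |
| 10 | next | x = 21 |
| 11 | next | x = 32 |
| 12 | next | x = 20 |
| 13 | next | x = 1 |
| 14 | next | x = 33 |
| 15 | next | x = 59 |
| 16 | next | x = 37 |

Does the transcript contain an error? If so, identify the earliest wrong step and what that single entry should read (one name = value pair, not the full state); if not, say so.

step 12, x = 28

Recomputing the run from the initial state:
step 1: x = 51
step 2: x = 65
step 3: x = 16
step 4: x = 15
step 5: x = 53
step 6: x = 58
step 7: x = 6
step 8: x = 50
step 9: x = 34
step 10: x = 21
step 11: x = 32
step 12: x = 28
step 13: x = 42
step 14: x = 62
step 15: x = 61
step 16: x = 30
The first disagreement with the transcript is at step 12, where the value should be x = 28.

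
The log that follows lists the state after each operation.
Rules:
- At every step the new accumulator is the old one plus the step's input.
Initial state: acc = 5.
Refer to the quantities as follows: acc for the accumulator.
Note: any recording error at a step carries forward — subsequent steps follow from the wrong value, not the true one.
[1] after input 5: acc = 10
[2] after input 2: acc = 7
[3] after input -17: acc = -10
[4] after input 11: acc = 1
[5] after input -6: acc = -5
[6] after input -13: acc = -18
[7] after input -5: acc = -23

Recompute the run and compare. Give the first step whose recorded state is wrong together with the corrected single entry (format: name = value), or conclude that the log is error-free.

step 2, acc = 12

Recomputing the run from the initial state:
step 1: acc = 10
step 2: acc = 12
step 3: acc = -5
step 4: acc = 6
step 5: acc = 0
step 6: acc = -13
step 7: acc = -18
The first disagreement with the log is at step 2, where the value should be acc = 12.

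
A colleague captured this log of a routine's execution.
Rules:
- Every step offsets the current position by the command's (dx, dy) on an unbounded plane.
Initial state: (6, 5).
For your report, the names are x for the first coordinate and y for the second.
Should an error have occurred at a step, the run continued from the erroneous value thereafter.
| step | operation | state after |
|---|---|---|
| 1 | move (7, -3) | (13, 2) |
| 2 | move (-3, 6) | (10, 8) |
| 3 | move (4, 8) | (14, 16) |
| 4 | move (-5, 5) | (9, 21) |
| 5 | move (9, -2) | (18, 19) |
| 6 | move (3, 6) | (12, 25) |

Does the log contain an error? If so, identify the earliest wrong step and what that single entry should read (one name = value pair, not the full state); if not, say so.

step 6, x = 21

step 1: x = 6 + (7) = 13, y = 5 + (-3) = 2 -> exactly as logged
step 2: x = 13 + (-3) = 10, y = 2 + (6) = 8 -> verified
step 3: x = 10 + (4) = 14, y = 8 + (8) = 16 -> verified
step 4: x = 14 + (-5) = 9, y = 16 + (5) = 21 -> in agreement
step 5: x = 9 + (9) = 18, y = 21 + (-2) = 19 -> matches
step 6: x = 18 + (3) = 21, y = 19 + (6) = 25 -> the recorded entry deviates here
Step 6 is the first one off; corrected, x = 21.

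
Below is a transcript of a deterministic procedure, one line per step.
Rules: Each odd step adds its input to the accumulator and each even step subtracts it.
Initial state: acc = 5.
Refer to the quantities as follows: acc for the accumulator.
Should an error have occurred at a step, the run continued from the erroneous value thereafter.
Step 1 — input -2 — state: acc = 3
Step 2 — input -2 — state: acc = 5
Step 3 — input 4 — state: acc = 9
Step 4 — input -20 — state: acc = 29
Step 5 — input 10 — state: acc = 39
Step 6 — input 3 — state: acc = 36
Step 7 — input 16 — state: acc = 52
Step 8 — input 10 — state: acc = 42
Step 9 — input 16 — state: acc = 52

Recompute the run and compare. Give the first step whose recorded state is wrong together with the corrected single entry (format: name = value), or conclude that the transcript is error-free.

Recomputing the run from the initial state:
step 1: acc = 3
step 2: acc = 5
step 3: acc = 9
step 4: acc = 29
step 5: acc = 39
step 6: acc = 36
step 7: acc = 52
step 8: acc = 42
step 9: acc = 58
The first disagreement with the transcript is at step 9, where the value should be acc = 58.

step 9, acc = 58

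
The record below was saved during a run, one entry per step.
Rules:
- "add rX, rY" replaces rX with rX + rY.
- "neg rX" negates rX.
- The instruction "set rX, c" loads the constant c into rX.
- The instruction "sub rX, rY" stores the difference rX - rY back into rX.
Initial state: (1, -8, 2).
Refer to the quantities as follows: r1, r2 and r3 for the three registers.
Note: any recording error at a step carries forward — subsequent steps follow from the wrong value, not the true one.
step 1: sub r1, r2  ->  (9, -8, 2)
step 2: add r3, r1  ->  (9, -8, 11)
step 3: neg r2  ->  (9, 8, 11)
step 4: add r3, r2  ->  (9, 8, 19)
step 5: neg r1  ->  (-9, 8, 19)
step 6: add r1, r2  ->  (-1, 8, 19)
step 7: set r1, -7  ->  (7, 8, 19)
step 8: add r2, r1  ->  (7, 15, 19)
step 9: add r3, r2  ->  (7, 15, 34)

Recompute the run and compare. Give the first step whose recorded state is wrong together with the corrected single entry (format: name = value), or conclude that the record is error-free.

step 7, r1 = -7

Step 1: r1 = 1 - -8 = 9 — checks out.
Step 2: r3 = 2 + 9 = 11 — no discrepancy.
Step 3: r2 = -(-8) = 8 — verified.
Step 4: r3 = 11 + 8 = 19 — same as recorded.
Step 5: r1 = -(9) = -9 — checks out.
Step 6: r1 = -9 + 8 = -1 — exactly as logged.
Step 7: r1 = -7 — the record has a different value.
Conclusion: step 7 carries the first error; the entry should be r1 = -7.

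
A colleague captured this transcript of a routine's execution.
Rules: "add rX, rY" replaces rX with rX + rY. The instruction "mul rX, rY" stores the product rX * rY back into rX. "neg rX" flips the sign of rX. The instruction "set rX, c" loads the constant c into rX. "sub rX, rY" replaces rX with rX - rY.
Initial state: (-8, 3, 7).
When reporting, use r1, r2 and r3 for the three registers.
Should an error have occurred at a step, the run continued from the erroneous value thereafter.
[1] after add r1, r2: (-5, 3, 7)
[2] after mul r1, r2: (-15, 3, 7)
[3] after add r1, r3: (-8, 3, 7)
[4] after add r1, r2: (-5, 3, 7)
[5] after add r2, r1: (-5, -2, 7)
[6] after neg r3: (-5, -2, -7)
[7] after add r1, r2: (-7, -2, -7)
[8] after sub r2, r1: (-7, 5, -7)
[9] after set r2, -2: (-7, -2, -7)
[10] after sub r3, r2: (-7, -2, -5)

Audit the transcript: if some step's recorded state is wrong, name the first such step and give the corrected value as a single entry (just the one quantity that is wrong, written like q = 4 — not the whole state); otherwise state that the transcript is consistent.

Step 1: r1 = -8 + 3 = -5 — agrees with the transcript.
Step 2: r1 = -5 * 3 = -15 — in agreement.
Step 3: r1 = -15 + 7 = -8 — exactly as logged.
Step 4: r1 = -8 + 3 = -5 — checks out.
Step 5: r2 = 3 + -5 = -2 — same as recorded.
Step 6: r3 = -(7) = -7 — consistent with the transcript.
Step 7: r1 = -5 + -2 = -7 — matches.
Step 8: r2 = -2 - -7 = 5 — matches.
Step 9: r2 = -2 — matches.
Step 10: r3 = -7 - -2 = -5 — same as recorded.
No step deviates from the rules.

no error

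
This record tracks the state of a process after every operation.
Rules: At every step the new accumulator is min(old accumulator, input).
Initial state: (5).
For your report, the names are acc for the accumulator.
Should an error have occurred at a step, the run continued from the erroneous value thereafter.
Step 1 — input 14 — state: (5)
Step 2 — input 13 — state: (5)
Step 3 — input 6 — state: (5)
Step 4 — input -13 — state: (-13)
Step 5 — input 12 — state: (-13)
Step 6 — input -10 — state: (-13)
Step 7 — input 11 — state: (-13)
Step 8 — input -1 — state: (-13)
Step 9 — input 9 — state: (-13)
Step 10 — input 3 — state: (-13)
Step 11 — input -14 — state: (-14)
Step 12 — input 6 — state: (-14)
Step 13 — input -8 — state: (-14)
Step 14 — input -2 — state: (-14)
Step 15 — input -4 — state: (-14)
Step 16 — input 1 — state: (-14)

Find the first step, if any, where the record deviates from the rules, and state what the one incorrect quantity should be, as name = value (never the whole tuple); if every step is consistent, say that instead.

step 1: acc = min(5, 14) = 5 -> no discrepancy
step 2: acc = min(5, 13) = 5 -> matches
step 3: acc = min(5, 6) = 5 -> matches
step 4: acc = min(5, -13) = -13 -> same as recorded
step 5: acc = min(-13, 12) = -13 -> consistent with the record
step 6: acc = min(-13, -10) = -13 -> verified
step 7: acc = min(-13, 11) = -13 -> in agreement
step 8: acc = min(-13, -1) = -13 -> agrees with the record
step 9: acc = min(-13, 9) = -13 -> consistent with the record
step 10: acc = min(-13, 3) = -13 -> same as recorded
step 11: acc = min(-13, -14) = -14 -> matches
step 12: acc = min(-14, 6) = -14 -> consistent with the record
step 13: acc = min(-14, -8) = -14 -> matches
step 14: acc = min(-14, -2) = -14 -> in agreement
step 15: acc = min(-14, -4) = -14 -> agrees with the record
step 16: acc = min(-14, 1) = -14 -> same as recorded
All entries verified; no error found.

no error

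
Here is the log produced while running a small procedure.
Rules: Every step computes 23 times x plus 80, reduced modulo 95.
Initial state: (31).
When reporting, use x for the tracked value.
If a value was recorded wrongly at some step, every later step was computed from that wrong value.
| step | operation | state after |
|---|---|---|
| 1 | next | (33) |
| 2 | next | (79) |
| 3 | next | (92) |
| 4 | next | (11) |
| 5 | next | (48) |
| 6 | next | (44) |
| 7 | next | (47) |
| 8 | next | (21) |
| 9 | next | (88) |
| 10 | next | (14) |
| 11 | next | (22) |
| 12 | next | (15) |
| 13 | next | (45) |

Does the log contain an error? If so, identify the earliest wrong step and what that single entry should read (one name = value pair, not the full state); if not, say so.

step 1: x = (23*31 + 80) mod 95 = 33 -> agrees with the log
step 2: x = (23*33 + 80) mod 95 = 79 -> consistent with the log
step 3: x = (23*79 + 80) mod 95 = 92 -> exactly as logged
step 4: x = (23*92 + 80) mod 95 = 11 -> same as recorded
step 5: x = (23*11 + 80) mod 95 = 48 -> verified
step 6: x = (23*48 + 80) mod 95 = 44 -> matches
step 7: x = (23*44 + 80) mod 95 = 47 -> agrees with the log
step 8: x = (23*47 + 80) mod 95 = 21 -> checks out
step 9: x = (23*21 + 80) mod 95 = 88 -> checks out
step 10: x = (23*88 + 80) mod 95 = 14 -> agrees with the log
step 11: x = (23*14 + 80) mod 95 = 22 -> consistent with the log
step 12: x = (23*22 + 80) mod 95 = 16 -> first mismatch against the log
First deviation found at step 12; the corrected entry is x = 16.

step 12, x = 16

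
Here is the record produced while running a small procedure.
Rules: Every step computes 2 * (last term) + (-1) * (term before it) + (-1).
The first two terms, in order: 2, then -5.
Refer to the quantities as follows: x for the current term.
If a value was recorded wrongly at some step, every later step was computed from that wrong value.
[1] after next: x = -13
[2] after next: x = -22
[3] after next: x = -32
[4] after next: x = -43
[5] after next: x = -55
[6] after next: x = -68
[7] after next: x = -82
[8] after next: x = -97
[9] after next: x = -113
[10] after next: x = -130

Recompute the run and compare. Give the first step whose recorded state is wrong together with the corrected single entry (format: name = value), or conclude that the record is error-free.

Recomputing the run from the initial state:
step 1: x = -13
step 2: x = -22
step 3: x = -32
step 4: x = -43
step 5: x = -55
step 6: x = -68
step 7: x = -82
step 8: x = -97
step 9: x = -113
step 10: x = -130
This matches the record at every step.

no error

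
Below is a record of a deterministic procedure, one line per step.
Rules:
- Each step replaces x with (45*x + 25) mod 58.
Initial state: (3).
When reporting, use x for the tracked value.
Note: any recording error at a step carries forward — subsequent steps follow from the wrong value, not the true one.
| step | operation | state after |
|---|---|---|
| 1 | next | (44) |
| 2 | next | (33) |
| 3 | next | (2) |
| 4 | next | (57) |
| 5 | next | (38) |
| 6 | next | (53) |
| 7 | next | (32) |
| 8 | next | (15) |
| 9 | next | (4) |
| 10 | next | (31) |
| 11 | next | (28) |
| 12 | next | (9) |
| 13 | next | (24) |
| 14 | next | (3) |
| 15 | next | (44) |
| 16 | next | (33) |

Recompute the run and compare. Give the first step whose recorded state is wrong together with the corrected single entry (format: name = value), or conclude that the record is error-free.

1. x = (45*3 + 25) mod 58 = 44 (agrees with the record)
2. x = (45*44 + 25) mod 58 = 33 (no discrepancy)
3. x = (45*33 + 25) mod 58 = 2 (same as recorded)
4. x = (45*2 + 25) mod 58 = 57 (consistent with the record)
5. x = (45*57 + 25) mod 58 = 38 (checks out)
6. x = (45*38 + 25) mod 58 = 53 (matches)
7. x = (45*53 + 25) mod 58 = 32 (no discrepancy)
8. x = (45*32 + 25) mod 58 = 15 (checks out)
9. x = (45*15 + 25) mod 58 = 4 (confirmed correct)
10. x = (45*4 + 25) mod 58 = 31 (in agreement)
11. x = (45*31 + 25) mod 58 = 28 (matches)
12. x = (45*28 + 25) mod 58 = 9 (verified)
13. x = (45*9 + 25) mod 58 = 24 (same as recorded)
14. x = (45*24 + 25) mod 58 = 3 (exactly as logged)
15. x = (45*3 + 25) mod 58 = 44 (confirmed correct)
16. x = (45*44 + 25) mod 58 = 33 (no discrepancy)
Every step is consistent.

no error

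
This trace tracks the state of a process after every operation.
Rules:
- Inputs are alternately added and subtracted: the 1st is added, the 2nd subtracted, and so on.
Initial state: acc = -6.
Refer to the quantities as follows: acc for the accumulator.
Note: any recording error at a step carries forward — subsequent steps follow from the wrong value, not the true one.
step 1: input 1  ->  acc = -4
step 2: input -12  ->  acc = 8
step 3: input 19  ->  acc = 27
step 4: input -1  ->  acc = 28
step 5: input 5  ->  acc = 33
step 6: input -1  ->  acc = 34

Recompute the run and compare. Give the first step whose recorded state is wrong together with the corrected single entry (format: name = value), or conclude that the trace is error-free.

step 1, acc = -5

Recomputing the run from the initial state:
step 1: acc = -5
step 2: acc = 7
step 3: acc = 26
step 4: acc = 27
step 5: acc = 32
step 6: acc = 33
The first disagreement with the trace is at step 1, where the value should be acc = -5.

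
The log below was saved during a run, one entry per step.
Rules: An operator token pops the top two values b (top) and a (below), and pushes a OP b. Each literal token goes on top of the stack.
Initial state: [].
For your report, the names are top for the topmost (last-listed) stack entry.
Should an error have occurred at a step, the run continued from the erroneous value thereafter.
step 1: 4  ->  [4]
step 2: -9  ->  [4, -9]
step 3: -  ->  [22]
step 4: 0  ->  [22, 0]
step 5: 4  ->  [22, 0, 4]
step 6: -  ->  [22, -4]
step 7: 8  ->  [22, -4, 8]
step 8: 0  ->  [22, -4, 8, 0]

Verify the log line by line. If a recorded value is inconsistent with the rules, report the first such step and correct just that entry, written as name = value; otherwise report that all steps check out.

step 1: push 4: top = 4 -> same as recorded
step 2: push -9: top = -9 -> confirmed correct
step 3: 4 - -9 = 13 -> this is not what the log shows
That makes step 3 the first incorrect line — top = 13 is what it should show.

step 3, top = 13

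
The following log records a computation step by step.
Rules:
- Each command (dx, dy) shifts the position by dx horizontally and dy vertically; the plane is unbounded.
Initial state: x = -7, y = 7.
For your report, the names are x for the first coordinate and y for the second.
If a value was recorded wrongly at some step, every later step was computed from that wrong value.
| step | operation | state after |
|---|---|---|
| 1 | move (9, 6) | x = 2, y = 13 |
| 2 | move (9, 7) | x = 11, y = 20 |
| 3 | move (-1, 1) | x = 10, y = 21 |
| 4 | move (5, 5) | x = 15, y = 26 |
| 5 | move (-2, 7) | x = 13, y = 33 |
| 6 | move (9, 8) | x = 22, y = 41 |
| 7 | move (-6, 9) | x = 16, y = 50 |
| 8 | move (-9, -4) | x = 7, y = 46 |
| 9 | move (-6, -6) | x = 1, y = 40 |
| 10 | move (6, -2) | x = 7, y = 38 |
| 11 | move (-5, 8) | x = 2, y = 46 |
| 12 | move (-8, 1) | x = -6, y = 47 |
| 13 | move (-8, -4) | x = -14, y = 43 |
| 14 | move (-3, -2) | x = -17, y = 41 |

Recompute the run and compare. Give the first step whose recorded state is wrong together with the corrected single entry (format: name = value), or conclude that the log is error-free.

no error

step 1: x = -7 + (9) = 2, y = 7 + (6) = 13 -> exactly as logged
step 2: x = 2 + (9) = 11, y = 13 + (7) = 20 -> consistent with the log
step 3: x = 11 + (-1) = 10, y = 20 + (1) = 21 -> verified
step 4: x = 10 + (5) = 15, y = 21 + (5) = 26 -> consistent with the log
step 5: x = 15 + (-2) = 13, y = 26 + (7) = 33 -> confirmed correct
step 6: x = 13 + (9) = 22, y = 33 + (8) = 41 -> matches
step 7: x = 22 + (-6) = 16, y = 41 + (9) = 50 -> matches
step 8: x = 16 + (-9) = 7, y = 50 + (-4) = 46 -> no discrepancy
step 9: x = 7 + (-6) = 1, y = 46 + (-6) = 40 -> matches
step 10: x = 1 + (6) = 7, y = 40 + (-2) = 38 -> exactly as logged
step 11: x = 7 + (-5) = 2, y = 38 + (8) = 46 -> checks out
step 12: x = 2 + (-8) = -6, y = 46 + (1) = 47 -> in agreement
step 13: x = -6 + (-8) = -14, y = 47 + (-4) = 43 -> exactly as logged
step 14: x = -14 + (-3) = -17, y = 43 + (-2) = 41 -> checks out
Each recorded entry agrees with the recomputation.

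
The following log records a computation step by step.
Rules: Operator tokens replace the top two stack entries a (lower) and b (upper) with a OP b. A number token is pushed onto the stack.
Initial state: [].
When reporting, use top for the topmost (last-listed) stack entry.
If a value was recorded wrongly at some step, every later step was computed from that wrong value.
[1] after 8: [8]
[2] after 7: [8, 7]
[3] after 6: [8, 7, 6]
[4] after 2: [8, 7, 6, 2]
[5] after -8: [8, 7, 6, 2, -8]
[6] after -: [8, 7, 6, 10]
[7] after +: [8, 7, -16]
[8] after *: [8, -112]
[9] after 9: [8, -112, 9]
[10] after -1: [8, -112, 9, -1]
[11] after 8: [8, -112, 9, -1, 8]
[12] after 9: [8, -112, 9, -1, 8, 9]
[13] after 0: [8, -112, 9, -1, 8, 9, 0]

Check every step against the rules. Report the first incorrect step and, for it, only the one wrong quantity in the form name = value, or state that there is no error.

step 7, top = 16

Recomputing the run from the initial state:
step 1: [8]
step 2: [8, 7]
step 3: [8, 7, 6]
step 4: [8, 7, 6, 2]
step 5: [8, 7, 6, 2, -8]
step 6: [8, 7, 6, 10]
step 7: [8, 7, 16]
step 8: [8, 112]
step 9: [8, 112, 9]
step 10: [8, 112, 9, -1]
step 11: [8, 112, 9, -1, 8]
step 12: [8, 112, 9, -1, 8, 9]
step 13: [8, 112, 9, -1, 8, 9, 0]
The first disagreement with the log is at step 7, where the value should be top = 16.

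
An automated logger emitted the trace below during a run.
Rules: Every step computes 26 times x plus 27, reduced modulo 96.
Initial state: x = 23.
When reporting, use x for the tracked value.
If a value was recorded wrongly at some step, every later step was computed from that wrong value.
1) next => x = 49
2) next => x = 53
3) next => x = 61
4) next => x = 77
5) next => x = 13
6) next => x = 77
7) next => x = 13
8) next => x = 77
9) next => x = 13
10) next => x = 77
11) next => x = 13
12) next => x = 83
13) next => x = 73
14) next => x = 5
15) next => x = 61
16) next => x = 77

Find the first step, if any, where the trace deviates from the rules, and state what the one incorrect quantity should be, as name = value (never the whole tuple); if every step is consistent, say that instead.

step 12, x = 77

Recomputing the run from the initial state:
step 1: x = 49
step 2: x = 53
step 3: x = 61
step 4: x = 77
step 5: x = 13
step 6: x = 77
step 7: x = 13
step 8: x = 77
step 9: x = 13
step 10: x = 77
step 11: x = 13
step 12: x = 77
step 13: x = 13
step 14: x = 77
step 15: x = 13
step 16: x = 77
The first disagreement with the trace is at step 12, where the value should be x = 77.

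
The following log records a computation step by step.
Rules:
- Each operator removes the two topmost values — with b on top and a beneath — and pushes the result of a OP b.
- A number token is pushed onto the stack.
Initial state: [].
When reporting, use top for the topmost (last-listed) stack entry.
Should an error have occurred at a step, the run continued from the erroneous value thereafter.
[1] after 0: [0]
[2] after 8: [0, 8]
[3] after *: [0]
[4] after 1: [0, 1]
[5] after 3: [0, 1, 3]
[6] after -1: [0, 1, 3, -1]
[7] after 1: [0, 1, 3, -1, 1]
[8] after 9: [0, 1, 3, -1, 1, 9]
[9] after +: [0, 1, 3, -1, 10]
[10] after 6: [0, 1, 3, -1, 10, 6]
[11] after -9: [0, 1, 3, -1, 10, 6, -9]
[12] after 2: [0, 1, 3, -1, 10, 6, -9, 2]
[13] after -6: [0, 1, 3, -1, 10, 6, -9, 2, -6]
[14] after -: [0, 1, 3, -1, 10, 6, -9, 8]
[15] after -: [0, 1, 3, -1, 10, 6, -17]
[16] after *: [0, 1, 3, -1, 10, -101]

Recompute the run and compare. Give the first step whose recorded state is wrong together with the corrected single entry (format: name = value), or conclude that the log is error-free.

step 16, top = -102

Step 1: push 0: top = 0 — same as recorded.
Step 2: push 8: top = 8 — consistent with the log.
Step 3: 0 * 8 = 0 — checks out.
Step 4: push 1: top = 1 — matches.
Step 5: push 3: top = 3 — matches.
Step 6: push -1: top = -1 — matches.
Step 7: push 1: top = 1 — verified.
Step 8: push 9: top = 9 — consistent with the log.
Step 9: 1 + 9 = 10 — exactly as logged.
Step 10: push 6: top = 6 — confirmed correct.
Step 11: push -9: top = -9 — no discrepancy.
Step 12: push 2: top = 2 — exactly as logged.
Step 13: push -6: top = -6 — exactly as logged.
Step 14: 2 - -6 = 8 — no discrepancy.
Step 15: -9 - 8 = -17 — confirmed correct.
Step 16: 6 * -17 = -102 — a discrepancy with the log.
First deviation found at step 16; the corrected entry is top = -102.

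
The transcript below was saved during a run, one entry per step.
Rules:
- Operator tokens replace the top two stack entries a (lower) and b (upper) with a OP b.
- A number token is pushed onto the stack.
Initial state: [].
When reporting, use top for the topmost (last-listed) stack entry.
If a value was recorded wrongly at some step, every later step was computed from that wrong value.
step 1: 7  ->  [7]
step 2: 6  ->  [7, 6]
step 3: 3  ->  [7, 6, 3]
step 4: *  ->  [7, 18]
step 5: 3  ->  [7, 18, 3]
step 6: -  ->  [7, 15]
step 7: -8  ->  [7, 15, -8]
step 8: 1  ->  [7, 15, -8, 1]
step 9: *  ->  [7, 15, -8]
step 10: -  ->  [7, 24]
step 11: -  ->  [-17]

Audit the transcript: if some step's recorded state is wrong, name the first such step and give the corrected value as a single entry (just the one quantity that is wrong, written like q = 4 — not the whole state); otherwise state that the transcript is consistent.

step 10, top = 23

Step 1: push 7: top = 7 — same as recorded.
Step 2: push 6: top = 6 — agrees with the transcript.
Step 3: push 3: top = 3 — exactly as logged.
Step 4: 6 * 3 = 18 — checks out.
Step 5: push 3: top = 3 — exactly as logged.
Step 6: 18 - 3 = 15 — confirmed correct.
Step 7: push -8: top = -8 — confirmed correct.
Step 8: push 1: top = 1 — agrees with the transcript.
Step 9: -8 * 1 = -8 — in agreement.
Step 10: 15 - -8 = 23 — not what was recorded.
That makes step 10 the first incorrect line — top = 23 is what it should show.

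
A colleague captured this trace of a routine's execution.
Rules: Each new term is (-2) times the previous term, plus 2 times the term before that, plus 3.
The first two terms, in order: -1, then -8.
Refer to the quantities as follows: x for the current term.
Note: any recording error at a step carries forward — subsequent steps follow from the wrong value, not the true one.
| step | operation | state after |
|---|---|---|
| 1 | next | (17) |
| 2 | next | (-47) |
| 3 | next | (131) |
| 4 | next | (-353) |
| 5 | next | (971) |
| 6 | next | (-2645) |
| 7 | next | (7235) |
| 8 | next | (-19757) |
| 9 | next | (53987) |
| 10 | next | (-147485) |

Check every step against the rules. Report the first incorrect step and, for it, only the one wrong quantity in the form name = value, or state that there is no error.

no error

Step 1: x = -2*(-8) + (2)*(-1) + (3) = 17 — same as recorded.
Step 2: x = -2*(17) + (2)*(-8) + (3) = -47 — consistent with the trace.
Step 3: x = -2*(-47) + (2)*(17) + (3) = 131 — same as recorded.
Step 4: x = -2*(131) + (2)*(-47) + (3) = -353 — agrees with the trace.
Step 5: x = -2*(-353) + (2)*(131) + (3) = 971 — exactly as logged.
Step 6: x = -2*(971) + (2)*(-353) + (3) = -2645 — consistent with the trace.
Step 7: x = -2*(-2645) + (2)*(971) + (3) = 7235 — verified.
Step 8: x = -2*(7235) + (2)*(-2645) + (3) = -19757 — checks out.
Step 9: x = -2*(-19757) + (2)*(7235) + (3) = 53987 — matches.
Step 10: x = -2*(53987) + (2)*(-19757) + (3) = -147485 — exactly as logged.
The recomputation confirms every line.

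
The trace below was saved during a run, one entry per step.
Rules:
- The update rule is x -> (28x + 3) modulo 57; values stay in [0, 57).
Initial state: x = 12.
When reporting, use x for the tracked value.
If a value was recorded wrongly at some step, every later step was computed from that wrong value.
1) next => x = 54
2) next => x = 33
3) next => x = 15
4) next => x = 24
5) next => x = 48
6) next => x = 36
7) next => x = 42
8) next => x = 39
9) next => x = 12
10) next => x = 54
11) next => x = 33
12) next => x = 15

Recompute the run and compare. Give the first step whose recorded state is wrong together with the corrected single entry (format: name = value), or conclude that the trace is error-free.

no error

Step 1: x = (28*12 + 3) mod 57 = 54 — verified.
Step 2: x = (28*54 + 3) mod 57 = 33 — agrees with the trace.
Step 3: x = (28*33 + 3) mod 57 = 15 — agrees with the trace.
Step 4: x = (28*15 + 3) mod 57 = 24 — no discrepancy.
Step 5: x = (28*24 + 3) mod 57 = 48 — no discrepancy.
Step 6: x = (28*48 + 3) mod 57 = 36 — in agreement.
Step 7: x = (28*36 + 3) mod 57 = 42 — consistent with the trace.
Step 8: x = (28*42 + 3) mod 57 = 39 — in agreement.
Step 9: x = (28*39 + 3) mod 57 = 12 — confirmed correct.
Step 10: x = (28*12 + 3) mod 57 = 54 — checks out.
Step 11: x = (28*54 + 3) mod 57 = 33 — matches.
Step 12: x = (28*33 + 3) mod 57 = 15 — checks out.
The recomputation confirms every line.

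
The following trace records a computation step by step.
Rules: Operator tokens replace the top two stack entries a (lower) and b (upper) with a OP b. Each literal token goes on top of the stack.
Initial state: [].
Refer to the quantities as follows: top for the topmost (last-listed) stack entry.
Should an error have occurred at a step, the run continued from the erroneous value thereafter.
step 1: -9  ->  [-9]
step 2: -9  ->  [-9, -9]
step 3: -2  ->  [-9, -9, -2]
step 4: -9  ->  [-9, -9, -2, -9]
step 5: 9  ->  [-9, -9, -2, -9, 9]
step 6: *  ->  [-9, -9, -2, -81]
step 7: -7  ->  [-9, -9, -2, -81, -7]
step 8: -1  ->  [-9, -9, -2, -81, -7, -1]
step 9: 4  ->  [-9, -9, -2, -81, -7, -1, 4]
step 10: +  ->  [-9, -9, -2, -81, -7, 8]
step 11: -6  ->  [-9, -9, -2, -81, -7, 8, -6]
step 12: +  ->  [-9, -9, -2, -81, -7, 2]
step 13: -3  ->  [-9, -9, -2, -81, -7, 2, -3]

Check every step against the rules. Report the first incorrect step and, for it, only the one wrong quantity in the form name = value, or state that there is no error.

step 10, top = 3

step 1: push -9: top = -9 -> in agreement
step 2: push -9: top = -9 -> exactly as logged
step 3: push -2: top = -2 -> matches
step 4: push -9: top = -9 -> exactly as logged
step 5: push 9: top = 9 -> checks out
step 6: -9 * 9 = -81 -> consistent with the trace
step 7: push -7: top = -7 -> verified
step 8: push -1: top = -1 -> exactly as logged
step 9: push 4: top = 4 -> agrees with the trace
step 10: -1 + 4 = 3 -> the trace disagrees here
First incorrect step: 10; the correct value is top = 3.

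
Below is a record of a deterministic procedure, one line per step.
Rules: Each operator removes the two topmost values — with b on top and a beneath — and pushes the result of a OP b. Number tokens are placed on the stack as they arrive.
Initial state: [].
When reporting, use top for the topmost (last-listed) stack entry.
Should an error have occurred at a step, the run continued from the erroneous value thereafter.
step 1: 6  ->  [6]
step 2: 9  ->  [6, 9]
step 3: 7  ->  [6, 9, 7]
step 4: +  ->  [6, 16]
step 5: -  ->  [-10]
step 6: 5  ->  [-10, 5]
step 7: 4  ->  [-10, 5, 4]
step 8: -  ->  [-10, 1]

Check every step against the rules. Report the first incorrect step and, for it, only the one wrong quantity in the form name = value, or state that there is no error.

1. push 6: top = 6 (exactly as logged)
2. push 9: top = 9 (checks out)
3. push 7: top = 7 (verified)
4. 9 + 7 = 16 (confirmed correct)
5. 6 - 16 = -10 (no discrepancy)
6. push 5: top = 5 (in agreement)
7. push 4: top = 4 (verified)
8. 5 - 4 = 1 (no discrepancy)
No step deviates from the rules.

no error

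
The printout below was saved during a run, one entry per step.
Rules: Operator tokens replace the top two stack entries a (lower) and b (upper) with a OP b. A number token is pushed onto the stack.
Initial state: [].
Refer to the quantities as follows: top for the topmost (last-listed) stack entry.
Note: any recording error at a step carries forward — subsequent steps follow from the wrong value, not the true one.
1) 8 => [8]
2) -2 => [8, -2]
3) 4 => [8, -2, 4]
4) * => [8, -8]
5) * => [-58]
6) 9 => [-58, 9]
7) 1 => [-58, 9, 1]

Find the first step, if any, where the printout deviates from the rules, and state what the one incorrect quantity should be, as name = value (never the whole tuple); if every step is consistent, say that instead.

step 5, top = -64

step 1: push 8: top = 8 -> agrees with the printout
step 2: push -2: top = -2 -> verified
step 3: push 4: top = 4 -> in agreement
step 4: -2 * 4 = -8 -> exactly as logged
step 5: 8 * -8 = -64 -> this is not what the printout shows
So the first discrepancy is step 5, where the right value is top = -64.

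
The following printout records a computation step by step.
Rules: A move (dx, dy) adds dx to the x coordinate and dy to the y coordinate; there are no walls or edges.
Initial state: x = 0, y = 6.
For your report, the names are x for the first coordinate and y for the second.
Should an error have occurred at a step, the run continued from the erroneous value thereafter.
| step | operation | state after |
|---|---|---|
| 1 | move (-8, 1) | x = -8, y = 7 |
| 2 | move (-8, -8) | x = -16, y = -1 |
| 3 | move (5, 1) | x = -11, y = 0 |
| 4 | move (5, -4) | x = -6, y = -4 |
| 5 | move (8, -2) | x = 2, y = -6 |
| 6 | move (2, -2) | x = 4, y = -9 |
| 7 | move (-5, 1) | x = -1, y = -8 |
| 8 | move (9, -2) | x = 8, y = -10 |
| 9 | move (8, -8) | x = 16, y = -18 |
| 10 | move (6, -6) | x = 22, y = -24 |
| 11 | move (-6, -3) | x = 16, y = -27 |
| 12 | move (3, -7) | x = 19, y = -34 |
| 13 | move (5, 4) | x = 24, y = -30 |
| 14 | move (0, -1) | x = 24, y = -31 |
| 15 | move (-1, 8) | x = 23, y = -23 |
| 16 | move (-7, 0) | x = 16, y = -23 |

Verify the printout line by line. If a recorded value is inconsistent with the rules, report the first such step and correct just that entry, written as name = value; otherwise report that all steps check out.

step 6, y = -8

Step 1: x = 0 + (-8) = -8, y = 6 + (1) = 7 — in agreement.
Step 2: x = -8 + (-8) = -16, y = 7 + (-8) = -1 — checks out.
Step 3: x = -16 + (5) = -11, y = -1 + (1) = 0 — agrees with the printout.
Step 4: x = -11 + (5) = -6, y = 0 + (-4) = -4 — agrees with the printout.
Step 5: x = -6 + (8) = 2, y = -4 + (-2) = -6 — agrees with the printout.
Step 6: x = 2 + (2) = 4, y = -6 + (-2) = -8 — the printout disagrees here.
That makes step 6 the first incorrect line — y = -8 is what it should show.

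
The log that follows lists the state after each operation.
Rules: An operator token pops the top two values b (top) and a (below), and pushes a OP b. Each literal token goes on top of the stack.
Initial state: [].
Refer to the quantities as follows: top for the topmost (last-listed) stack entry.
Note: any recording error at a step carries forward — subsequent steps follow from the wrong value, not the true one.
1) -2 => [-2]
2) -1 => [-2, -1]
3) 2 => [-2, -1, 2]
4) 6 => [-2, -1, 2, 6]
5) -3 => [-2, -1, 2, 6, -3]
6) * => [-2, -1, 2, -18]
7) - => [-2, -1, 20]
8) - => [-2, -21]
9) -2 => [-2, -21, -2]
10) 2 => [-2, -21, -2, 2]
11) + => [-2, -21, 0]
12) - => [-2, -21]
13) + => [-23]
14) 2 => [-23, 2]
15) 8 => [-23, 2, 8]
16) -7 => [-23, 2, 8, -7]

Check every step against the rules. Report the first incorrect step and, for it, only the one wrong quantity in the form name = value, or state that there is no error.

no error

Step 1: push -2: top = -2 — confirmed correct.
Step 2: push -1: top = -1 — consistent with the log.
Step 3: push 2: top = 2 — checks out.
Step 4: push 6: top = 6 — agrees with the log.
Step 5: push -3: top = -3 — confirmed correct.
Step 6: 6 * -3 = -18 — checks out.
Step 7: 2 - -18 = 20 — exactly as logged.
Step 8: -1 - 20 = -21 — exactly as logged.
Step 9: push -2: top = -2 — exactly as logged.
Step 10: push 2: top = 2 — agrees with the log.
Step 11: -2 + 2 = 0 — agrees with the log.
Step 12: -21 - 0 = -21 — no discrepancy.
Step 13: -2 + -21 = -23 — same as recorded.
Step 14: push 2: top = 2 — in agreement.
Step 15: push 8: top = 8 — same as recorded.
Step 16: push -7: top = -7 — exactly as logged.
Each recorded entry agrees with the recomputation.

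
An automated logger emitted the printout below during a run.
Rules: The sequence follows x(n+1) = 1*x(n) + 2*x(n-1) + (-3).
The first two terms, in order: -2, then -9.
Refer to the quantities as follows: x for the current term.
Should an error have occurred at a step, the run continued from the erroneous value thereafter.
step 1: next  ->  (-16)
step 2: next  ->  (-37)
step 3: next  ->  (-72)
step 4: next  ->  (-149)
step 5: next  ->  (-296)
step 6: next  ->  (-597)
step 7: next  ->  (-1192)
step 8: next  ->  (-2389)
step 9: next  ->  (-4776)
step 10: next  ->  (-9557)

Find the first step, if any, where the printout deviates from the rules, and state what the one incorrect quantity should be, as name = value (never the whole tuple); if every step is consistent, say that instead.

no error

1. x = 1*(-9) + (2)*(-2) + (-3) = -16 (exactly as logged)
2. x = 1*(-16) + (2)*(-9) + (-3) = -37 (no discrepancy)
3. x = 1*(-37) + (2)*(-16) + (-3) = -72 (exactly as logged)
4. x = 1*(-72) + (2)*(-37) + (-3) = -149 (in agreement)
5. x = 1*(-149) + (2)*(-72) + (-3) = -296 (matches)
6. x = 1*(-296) + (2)*(-149) + (-3) = -597 (no discrepancy)
7. x = 1*(-597) + (2)*(-296) + (-3) = -1192 (agrees with the printout)
8. x = 1*(-1192) + (2)*(-597) + (-3) = -2389 (in agreement)
9. x = 1*(-2389) + (2)*(-1192) + (-3) = -4776 (confirmed correct)
10. x = 1*(-4776) + (2)*(-2389) + (-3) = -9557 (same as recorded)
All entries verified; no error found.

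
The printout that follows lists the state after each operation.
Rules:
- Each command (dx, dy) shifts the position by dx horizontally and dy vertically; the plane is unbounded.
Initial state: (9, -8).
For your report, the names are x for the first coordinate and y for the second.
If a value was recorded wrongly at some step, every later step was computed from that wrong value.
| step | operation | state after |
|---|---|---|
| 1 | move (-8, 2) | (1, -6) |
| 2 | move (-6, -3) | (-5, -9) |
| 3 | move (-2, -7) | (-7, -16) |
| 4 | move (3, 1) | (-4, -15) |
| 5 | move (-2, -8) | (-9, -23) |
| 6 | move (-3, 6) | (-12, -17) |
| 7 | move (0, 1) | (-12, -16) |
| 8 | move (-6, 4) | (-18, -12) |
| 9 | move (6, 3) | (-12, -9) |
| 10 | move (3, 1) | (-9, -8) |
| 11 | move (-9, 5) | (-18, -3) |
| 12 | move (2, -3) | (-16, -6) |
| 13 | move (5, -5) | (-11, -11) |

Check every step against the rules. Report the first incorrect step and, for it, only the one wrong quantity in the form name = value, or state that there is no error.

step 5, x = -6

Recomputing the run from the initial state:
step 1: x = 1, y = -6
step 2: x = -5, y = -9
step 3: x = -7, y = -16
step 4: x = -4, y = -15
step 5: x = -6, y = -23
step 6: x = -9, y = -17
step 7: x = -9, y = -16
step 8: x = -15, y = -12
step 9: x = -9, y = -9
step 10: x = -6, y = -8
step 11: x = -15, y = -3
step 12: x = -13, y = -6
step 13: x = -8, y = -11
The first disagreement with the printout is at step 5, where the value should be x = -6.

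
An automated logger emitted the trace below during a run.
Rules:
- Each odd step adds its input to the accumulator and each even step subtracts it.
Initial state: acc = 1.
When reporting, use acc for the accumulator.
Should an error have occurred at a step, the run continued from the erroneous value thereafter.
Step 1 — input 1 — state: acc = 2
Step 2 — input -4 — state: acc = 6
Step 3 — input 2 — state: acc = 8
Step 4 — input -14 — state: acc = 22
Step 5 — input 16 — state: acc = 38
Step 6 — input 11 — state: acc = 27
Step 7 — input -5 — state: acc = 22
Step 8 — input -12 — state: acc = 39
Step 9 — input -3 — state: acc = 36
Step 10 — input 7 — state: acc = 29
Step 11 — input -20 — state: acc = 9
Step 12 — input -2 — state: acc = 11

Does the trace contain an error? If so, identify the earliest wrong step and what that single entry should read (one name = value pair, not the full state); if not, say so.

Recomputing the run from the initial state:
step 1: acc = 2
step 2: acc = 6
step 3: acc = 8
step 4: acc = 22
step 5: acc = 38
step 6: acc = 27
step 7: acc = 22
step 8: acc = 34
step 9: acc = 31
step 10: acc = 24
step 11: acc = 4
step 12: acc = 6
The first disagreement with the trace is at step 8, where the value should be acc = 34.

step 8, acc = 34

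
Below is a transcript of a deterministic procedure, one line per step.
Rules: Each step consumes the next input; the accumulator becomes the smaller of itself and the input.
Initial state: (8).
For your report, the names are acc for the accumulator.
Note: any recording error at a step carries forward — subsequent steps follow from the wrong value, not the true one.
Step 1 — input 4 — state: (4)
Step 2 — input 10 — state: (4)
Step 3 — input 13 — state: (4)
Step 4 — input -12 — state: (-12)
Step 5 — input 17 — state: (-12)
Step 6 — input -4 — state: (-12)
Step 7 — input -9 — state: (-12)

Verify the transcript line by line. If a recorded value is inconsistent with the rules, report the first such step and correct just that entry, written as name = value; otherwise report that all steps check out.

no error

1. acc = min(8, 4) = 4 (no discrepancy)
2. acc = min(4, 10) = 4 (checks out)
3. acc = min(4, 13) = 4 (exactly as logged)
4. acc = min(4, -12) = -12 (no discrepancy)
5. acc = min(-12, 17) = -12 (verified)
6. acc = min(-12, -4) = -12 (agrees with the transcript)
7. acc = min(-12, -9) = -12 (no discrepancy)
Each recorded entry agrees with the recomputation.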